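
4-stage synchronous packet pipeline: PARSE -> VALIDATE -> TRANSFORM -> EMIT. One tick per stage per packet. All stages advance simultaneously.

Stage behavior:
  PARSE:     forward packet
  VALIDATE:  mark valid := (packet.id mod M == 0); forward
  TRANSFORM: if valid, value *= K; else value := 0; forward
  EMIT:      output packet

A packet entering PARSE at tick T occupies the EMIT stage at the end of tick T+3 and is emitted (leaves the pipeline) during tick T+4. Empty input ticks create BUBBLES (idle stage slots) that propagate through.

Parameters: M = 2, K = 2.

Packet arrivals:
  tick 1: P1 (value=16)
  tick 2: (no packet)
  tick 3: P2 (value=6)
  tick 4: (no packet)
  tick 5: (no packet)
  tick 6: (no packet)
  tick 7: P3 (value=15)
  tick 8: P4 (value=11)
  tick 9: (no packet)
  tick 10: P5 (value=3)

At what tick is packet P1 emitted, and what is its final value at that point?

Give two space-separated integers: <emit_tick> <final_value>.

Answer: 5 0

Derivation:
Tick 1: [PARSE:P1(v=16,ok=F), VALIDATE:-, TRANSFORM:-, EMIT:-] out:-; in:P1
Tick 2: [PARSE:-, VALIDATE:P1(v=16,ok=F), TRANSFORM:-, EMIT:-] out:-; in:-
Tick 3: [PARSE:P2(v=6,ok=F), VALIDATE:-, TRANSFORM:P1(v=0,ok=F), EMIT:-] out:-; in:P2
Tick 4: [PARSE:-, VALIDATE:P2(v=6,ok=T), TRANSFORM:-, EMIT:P1(v=0,ok=F)] out:-; in:-
Tick 5: [PARSE:-, VALIDATE:-, TRANSFORM:P2(v=12,ok=T), EMIT:-] out:P1(v=0); in:-
Tick 6: [PARSE:-, VALIDATE:-, TRANSFORM:-, EMIT:P2(v=12,ok=T)] out:-; in:-
Tick 7: [PARSE:P3(v=15,ok=F), VALIDATE:-, TRANSFORM:-, EMIT:-] out:P2(v=12); in:P3
Tick 8: [PARSE:P4(v=11,ok=F), VALIDATE:P3(v=15,ok=F), TRANSFORM:-, EMIT:-] out:-; in:P4
Tick 9: [PARSE:-, VALIDATE:P4(v=11,ok=T), TRANSFORM:P3(v=0,ok=F), EMIT:-] out:-; in:-
Tick 10: [PARSE:P5(v=3,ok=F), VALIDATE:-, TRANSFORM:P4(v=22,ok=T), EMIT:P3(v=0,ok=F)] out:-; in:P5
Tick 11: [PARSE:-, VALIDATE:P5(v=3,ok=F), TRANSFORM:-, EMIT:P4(v=22,ok=T)] out:P3(v=0); in:-
Tick 12: [PARSE:-, VALIDATE:-, TRANSFORM:P5(v=0,ok=F), EMIT:-] out:P4(v=22); in:-
Tick 13: [PARSE:-, VALIDATE:-, TRANSFORM:-, EMIT:P5(v=0,ok=F)] out:-; in:-
Tick 14: [PARSE:-, VALIDATE:-, TRANSFORM:-, EMIT:-] out:P5(v=0); in:-
P1: arrives tick 1, valid=False (id=1, id%2=1), emit tick 5, final value 0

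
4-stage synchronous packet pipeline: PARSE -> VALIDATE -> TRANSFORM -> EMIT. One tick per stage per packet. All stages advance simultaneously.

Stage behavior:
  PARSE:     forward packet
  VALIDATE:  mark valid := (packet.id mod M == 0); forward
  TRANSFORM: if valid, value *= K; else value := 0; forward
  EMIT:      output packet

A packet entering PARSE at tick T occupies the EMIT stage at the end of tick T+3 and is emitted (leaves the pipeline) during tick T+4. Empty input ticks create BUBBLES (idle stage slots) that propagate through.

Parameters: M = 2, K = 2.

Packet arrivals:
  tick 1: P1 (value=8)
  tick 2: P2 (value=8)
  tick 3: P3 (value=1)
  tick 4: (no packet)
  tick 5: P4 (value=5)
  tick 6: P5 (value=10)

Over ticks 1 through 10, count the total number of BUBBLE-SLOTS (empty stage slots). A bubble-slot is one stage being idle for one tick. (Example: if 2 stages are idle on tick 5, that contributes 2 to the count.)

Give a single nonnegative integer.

Tick 1: [PARSE:P1(v=8,ok=F), VALIDATE:-, TRANSFORM:-, EMIT:-] out:-; bubbles=3
Tick 2: [PARSE:P2(v=8,ok=F), VALIDATE:P1(v=8,ok=F), TRANSFORM:-, EMIT:-] out:-; bubbles=2
Tick 3: [PARSE:P3(v=1,ok=F), VALIDATE:P2(v=8,ok=T), TRANSFORM:P1(v=0,ok=F), EMIT:-] out:-; bubbles=1
Tick 4: [PARSE:-, VALIDATE:P3(v=1,ok=F), TRANSFORM:P2(v=16,ok=T), EMIT:P1(v=0,ok=F)] out:-; bubbles=1
Tick 5: [PARSE:P4(v=5,ok=F), VALIDATE:-, TRANSFORM:P3(v=0,ok=F), EMIT:P2(v=16,ok=T)] out:P1(v=0); bubbles=1
Tick 6: [PARSE:P5(v=10,ok=F), VALIDATE:P4(v=5,ok=T), TRANSFORM:-, EMIT:P3(v=0,ok=F)] out:P2(v=16); bubbles=1
Tick 7: [PARSE:-, VALIDATE:P5(v=10,ok=F), TRANSFORM:P4(v=10,ok=T), EMIT:-] out:P3(v=0); bubbles=2
Tick 8: [PARSE:-, VALIDATE:-, TRANSFORM:P5(v=0,ok=F), EMIT:P4(v=10,ok=T)] out:-; bubbles=2
Tick 9: [PARSE:-, VALIDATE:-, TRANSFORM:-, EMIT:P5(v=0,ok=F)] out:P4(v=10); bubbles=3
Tick 10: [PARSE:-, VALIDATE:-, TRANSFORM:-, EMIT:-] out:P5(v=0); bubbles=4
Total bubble-slots: 20

Answer: 20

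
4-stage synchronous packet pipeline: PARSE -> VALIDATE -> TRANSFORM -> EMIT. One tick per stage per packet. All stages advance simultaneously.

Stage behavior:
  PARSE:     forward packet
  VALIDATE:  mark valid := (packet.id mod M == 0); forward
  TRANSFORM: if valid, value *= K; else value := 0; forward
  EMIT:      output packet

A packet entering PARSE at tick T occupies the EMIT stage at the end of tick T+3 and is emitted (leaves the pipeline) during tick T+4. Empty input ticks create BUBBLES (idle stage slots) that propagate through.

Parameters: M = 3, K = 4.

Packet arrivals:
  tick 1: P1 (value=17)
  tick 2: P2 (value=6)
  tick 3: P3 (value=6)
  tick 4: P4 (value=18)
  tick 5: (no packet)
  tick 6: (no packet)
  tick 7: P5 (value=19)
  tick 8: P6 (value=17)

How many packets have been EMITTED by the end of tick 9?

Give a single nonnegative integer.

Answer: 4

Derivation:
Tick 1: [PARSE:P1(v=17,ok=F), VALIDATE:-, TRANSFORM:-, EMIT:-] out:-; in:P1
Tick 2: [PARSE:P2(v=6,ok=F), VALIDATE:P1(v=17,ok=F), TRANSFORM:-, EMIT:-] out:-; in:P2
Tick 3: [PARSE:P3(v=6,ok=F), VALIDATE:P2(v=6,ok=F), TRANSFORM:P1(v=0,ok=F), EMIT:-] out:-; in:P3
Tick 4: [PARSE:P4(v=18,ok=F), VALIDATE:P3(v=6,ok=T), TRANSFORM:P2(v=0,ok=F), EMIT:P1(v=0,ok=F)] out:-; in:P4
Tick 5: [PARSE:-, VALIDATE:P4(v=18,ok=F), TRANSFORM:P3(v=24,ok=T), EMIT:P2(v=0,ok=F)] out:P1(v=0); in:-
Tick 6: [PARSE:-, VALIDATE:-, TRANSFORM:P4(v=0,ok=F), EMIT:P3(v=24,ok=T)] out:P2(v=0); in:-
Tick 7: [PARSE:P5(v=19,ok=F), VALIDATE:-, TRANSFORM:-, EMIT:P4(v=0,ok=F)] out:P3(v=24); in:P5
Tick 8: [PARSE:P6(v=17,ok=F), VALIDATE:P5(v=19,ok=F), TRANSFORM:-, EMIT:-] out:P4(v=0); in:P6
Tick 9: [PARSE:-, VALIDATE:P6(v=17,ok=T), TRANSFORM:P5(v=0,ok=F), EMIT:-] out:-; in:-
Emitted by tick 9: ['P1', 'P2', 'P3', 'P4']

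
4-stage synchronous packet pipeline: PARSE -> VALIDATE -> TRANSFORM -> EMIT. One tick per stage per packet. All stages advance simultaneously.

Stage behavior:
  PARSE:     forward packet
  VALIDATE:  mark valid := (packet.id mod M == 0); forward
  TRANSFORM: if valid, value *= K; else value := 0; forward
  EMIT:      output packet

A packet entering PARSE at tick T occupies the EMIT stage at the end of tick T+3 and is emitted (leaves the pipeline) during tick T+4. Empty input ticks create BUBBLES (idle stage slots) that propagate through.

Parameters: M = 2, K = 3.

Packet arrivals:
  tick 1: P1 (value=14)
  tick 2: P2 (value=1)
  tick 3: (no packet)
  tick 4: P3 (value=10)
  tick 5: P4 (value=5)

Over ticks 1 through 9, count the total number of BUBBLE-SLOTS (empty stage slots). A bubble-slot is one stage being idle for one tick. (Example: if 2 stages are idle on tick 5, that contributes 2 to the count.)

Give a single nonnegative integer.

Tick 1: [PARSE:P1(v=14,ok=F), VALIDATE:-, TRANSFORM:-, EMIT:-] out:-; bubbles=3
Tick 2: [PARSE:P2(v=1,ok=F), VALIDATE:P1(v=14,ok=F), TRANSFORM:-, EMIT:-] out:-; bubbles=2
Tick 3: [PARSE:-, VALIDATE:P2(v=1,ok=T), TRANSFORM:P1(v=0,ok=F), EMIT:-] out:-; bubbles=2
Tick 4: [PARSE:P3(v=10,ok=F), VALIDATE:-, TRANSFORM:P2(v=3,ok=T), EMIT:P1(v=0,ok=F)] out:-; bubbles=1
Tick 5: [PARSE:P4(v=5,ok=F), VALIDATE:P3(v=10,ok=F), TRANSFORM:-, EMIT:P2(v=3,ok=T)] out:P1(v=0); bubbles=1
Tick 6: [PARSE:-, VALIDATE:P4(v=5,ok=T), TRANSFORM:P3(v=0,ok=F), EMIT:-] out:P2(v=3); bubbles=2
Tick 7: [PARSE:-, VALIDATE:-, TRANSFORM:P4(v=15,ok=T), EMIT:P3(v=0,ok=F)] out:-; bubbles=2
Tick 8: [PARSE:-, VALIDATE:-, TRANSFORM:-, EMIT:P4(v=15,ok=T)] out:P3(v=0); bubbles=3
Tick 9: [PARSE:-, VALIDATE:-, TRANSFORM:-, EMIT:-] out:P4(v=15); bubbles=4
Total bubble-slots: 20

Answer: 20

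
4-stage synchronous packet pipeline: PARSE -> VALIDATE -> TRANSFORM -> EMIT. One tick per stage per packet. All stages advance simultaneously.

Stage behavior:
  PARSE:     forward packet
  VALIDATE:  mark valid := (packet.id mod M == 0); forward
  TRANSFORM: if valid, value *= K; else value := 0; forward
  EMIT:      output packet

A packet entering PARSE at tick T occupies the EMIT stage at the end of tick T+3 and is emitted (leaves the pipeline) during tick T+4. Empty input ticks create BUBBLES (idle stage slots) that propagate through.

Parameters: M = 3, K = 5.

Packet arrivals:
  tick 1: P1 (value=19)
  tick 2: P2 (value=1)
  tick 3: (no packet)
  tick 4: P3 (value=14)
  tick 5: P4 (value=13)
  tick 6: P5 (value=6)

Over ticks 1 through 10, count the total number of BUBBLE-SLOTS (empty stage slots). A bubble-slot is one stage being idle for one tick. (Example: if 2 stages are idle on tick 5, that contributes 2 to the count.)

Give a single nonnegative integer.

Tick 1: [PARSE:P1(v=19,ok=F), VALIDATE:-, TRANSFORM:-, EMIT:-] out:-; bubbles=3
Tick 2: [PARSE:P2(v=1,ok=F), VALIDATE:P1(v=19,ok=F), TRANSFORM:-, EMIT:-] out:-; bubbles=2
Tick 3: [PARSE:-, VALIDATE:P2(v=1,ok=F), TRANSFORM:P1(v=0,ok=F), EMIT:-] out:-; bubbles=2
Tick 4: [PARSE:P3(v=14,ok=F), VALIDATE:-, TRANSFORM:P2(v=0,ok=F), EMIT:P1(v=0,ok=F)] out:-; bubbles=1
Tick 5: [PARSE:P4(v=13,ok=F), VALIDATE:P3(v=14,ok=T), TRANSFORM:-, EMIT:P2(v=0,ok=F)] out:P1(v=0); bubbles=1
Tick 6: [PARSE:P5(v=6,ok=F), VALIDATE:P4(v=13,ok=F), TRANSFORM:P3(v=70,ok=T), EMIT:-] out:P2(v=0); bubbles=1
Tick 7: [PARSE:-, VALIDATE:P5(v=6,ok=F), TRANSFORM:P4(v=0,ok=F), EMIT:P3(v=70,ok=T)] out:-; bubbles=1
Tick 8: [PARSE:-, VALIDATE:-, TRANSFORM:P5(v=0,ok=F), EMIT:P4(v=0,ok=F)] out:P3(v=70); bubbles=2
Tick 9: [PARSE:-, VALIDATE:-, TRANSFORM:-, EMIT:P5(v=0,ok=F)] out:P4(v=0); bubbles=3
Tick 10: [PARSE:-, VALIDATE:-, TRANSFORM:-, EMIT:-] out:P5(v=0); bubbles=4
Total bubble-slots: 20

Answer: 20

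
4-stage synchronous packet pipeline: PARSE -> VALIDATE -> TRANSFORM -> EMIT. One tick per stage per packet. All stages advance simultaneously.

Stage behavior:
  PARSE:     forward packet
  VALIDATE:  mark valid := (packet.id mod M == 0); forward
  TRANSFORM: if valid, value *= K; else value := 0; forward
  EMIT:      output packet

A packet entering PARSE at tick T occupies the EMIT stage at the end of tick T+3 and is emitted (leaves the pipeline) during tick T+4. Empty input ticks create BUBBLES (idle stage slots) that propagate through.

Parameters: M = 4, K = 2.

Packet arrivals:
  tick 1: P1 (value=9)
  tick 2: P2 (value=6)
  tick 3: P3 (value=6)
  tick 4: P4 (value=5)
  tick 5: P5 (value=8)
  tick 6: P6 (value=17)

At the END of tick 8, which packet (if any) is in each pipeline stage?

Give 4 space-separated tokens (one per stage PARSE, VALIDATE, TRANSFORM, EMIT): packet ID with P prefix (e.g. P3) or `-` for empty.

Answer: - - P6 P5

Derivation:
Tick 1: [PARSE:P1(v=9,ok=F), VALIDATE:-, TRANSFORM:-, EMIT:-] out:-; in:P1
Tick 2: [PARSE:P2(v=6,ok=F), VALIDATE:P1(v=9,ok=F), TRANSFORM:-, EMIT:-] out:-; in:P2
Tick 3: [PARSE:P3(v=6,ok=F), VALIDATE:P2(v=6,ok=F), TRANSFORM:P1(v=0,ok=F), EMIT:-] out:-; in:P3
Tick 4: [PARSE:P4(v=5,ok=F), VALIDATE:P3(v=6,ok=F), TRANSFORM:P2(v=0,ok=F), EMIT:P1(v=0,ok=F)] out:-; in:P4
Tick 5: [PARSE:P5(v=8,ok=F), VALIDATE:P4(v=5,ok=T), TRANSFORM:P3(v=0,ok=F), EMIT:P2(v=0,ok=F)] out:P1(v=0); in:P5
Tick 6: [PARSE:P6(v=17,ok=F), VALIDATE:P5(v=8,ok=F), TRANSFORM:P4(v=10,ok=T), EMIT:P3(v=0,ok=F)] out:P2(v=0); in:P6
Tick 7: [PARSE:-, VALIDATE:P6(v=17,ok=F), TRANSFORM:P5(v=0,ok=F), EMIT:P4(v=10,ok=T)] out:P3(v=0); in:-
Tick 8: [PARSE:-, VALIDATE:-, TRANSFORM:P6(v=0,ok=F), EMIT:P5(v=0,ok=F)] out:P4(v=10); in:-
At end of tick 8: ['-', '-', 'P6', 'P5']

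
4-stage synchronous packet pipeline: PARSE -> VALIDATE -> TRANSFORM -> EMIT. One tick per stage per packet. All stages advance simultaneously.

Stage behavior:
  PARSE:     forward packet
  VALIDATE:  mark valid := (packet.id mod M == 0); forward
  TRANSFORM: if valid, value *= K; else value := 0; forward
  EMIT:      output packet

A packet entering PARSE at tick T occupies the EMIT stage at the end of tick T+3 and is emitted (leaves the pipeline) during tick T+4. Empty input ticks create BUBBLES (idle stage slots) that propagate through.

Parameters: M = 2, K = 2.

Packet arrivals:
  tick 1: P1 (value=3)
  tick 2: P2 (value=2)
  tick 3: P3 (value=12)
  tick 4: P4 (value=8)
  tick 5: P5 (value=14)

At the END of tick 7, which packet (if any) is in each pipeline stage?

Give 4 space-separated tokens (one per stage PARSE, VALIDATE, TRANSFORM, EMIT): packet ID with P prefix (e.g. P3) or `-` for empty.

Tick 1: [PARSE:P1(v=3,ok=F), VALIDATE:-, TRANSFORM:-, EMIT:-] out:-; in:P1
Tick 2: [PARSE:P2(v=2,ok=F), VALIDATE:P1(v=3,ok=F), TRANSFORM:-, EMIT:-] out:-; in:P2
Tick 3: [PARSE:P3(v=12,ok=F), VALIDATE:P2(v=2,ok=T), TRANSFORM:P1(v=0,ok=F), EMIT:-] out:-; in:P3
Tick 4: [PARSE:P4(v=8,ok=F), VALIDATE:P3(v=12,ok=F), TRANSFORM:P2(v=4,ok=T), EMIT:P1(v=0,ok=F)] out:-; in:P4
Tick 5: [PARSE:P5(v=14,ok=F), VALIDATE:P4(v=8,ok=T), TRANSFORM:P3(v=0,ok=F), EMIT:P2(v=4,ok=T)] out:P1(v=0); in:P5
Tick 6: [PARSE:-, VALIDATE:P5(v=14,ok=F), TRANSFORM:P4(v=16,ok=T), EMIT:P3(v=0,ok=F)] out:P2(v=4); in:-
Tick 7: [PARSE:-, VALIDATE:-, TRANSFORM:P5(v=0,ok=F), EMIT:P4(v=16,ok=T)] out:P3(v=0); in:-
At end of tick 7: ['-', '-', 'P5', 'P4']

Answer: - - P5 P4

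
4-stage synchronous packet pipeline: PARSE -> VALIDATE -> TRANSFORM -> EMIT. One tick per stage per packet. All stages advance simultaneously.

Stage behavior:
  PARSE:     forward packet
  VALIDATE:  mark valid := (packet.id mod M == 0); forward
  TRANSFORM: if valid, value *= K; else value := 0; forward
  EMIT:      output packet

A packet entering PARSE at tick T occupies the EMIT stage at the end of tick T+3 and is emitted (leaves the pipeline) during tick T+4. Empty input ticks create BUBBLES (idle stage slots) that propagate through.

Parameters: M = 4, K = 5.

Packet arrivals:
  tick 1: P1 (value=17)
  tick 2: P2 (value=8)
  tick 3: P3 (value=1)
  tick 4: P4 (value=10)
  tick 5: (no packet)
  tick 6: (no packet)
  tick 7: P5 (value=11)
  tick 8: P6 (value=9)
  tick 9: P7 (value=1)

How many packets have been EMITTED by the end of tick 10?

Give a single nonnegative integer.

Answer: 4

Derivation:
Tick 1: [PARSE:P1(v=17,ok=F), VALIDATE:-, TRANSFORM:-, EMIT:-] out:-; in:P1
Tick 2: [PARSE:P2(v=8,ok=F), VALIDATE:P1(v=17,ok=F), TRANSFORM:-, EMIT:-] out:-; in:P2
Tick 3: [PARSE:P3(v=1,ok=F), VALIDATE:P2(v=8,ok=F), TRANSFORM:P1(v=0,ok=F), EMIT:-] out:-; in:P3
Tick 4: [PARSE:P4(v=10,ok=F), VALIDATE:P3(v=1,ok=F), TRANSFORM:P2(v=0,ok=F), EMIT:P1(v=0,ok=F)] out:-; in:P4
Tick 5: [PARSE:-, VALIDATE:P4(v=10,ok=T), TRANSFORM:P3(v=0,ok=F), EMIT:P2(v=0,ok=F)] out:P1(v=0); in:-
Tick 6: [PARSE:-, VALIDATE:-, TRANSFORM:P4(v=50,ok=T), EMIT:P3(v=0,ok=F)] out:P2(v=0); in:-
Tick 7: [PARSE:P5(v=11,ok=F), VALIDATE:-, TRANSFORM:-, EMIT:P4(v=50,ok=T)] out:P3(v=0); in:P5
Tick 8: [PARSE:P6(v=9,ok=F), VALIDATE:P5(v=11,ok=F), TRANSFORM:-, EMIT:-] out:P4(v=50); in:P6
Tick 9: [PARSE:P7(v=1,ok=F), VALIDATE:P6(v=9,ok=F), TRANSFORM:P5(v=0,ok=F), EMIT:-] out:-; in:P7
Tick 10: [PARSE:-, VALIDATE:P7(v=1,ok=F), TRANSFORM:P6(v=0,ok=F), EMIT:P5(v=0,ok=F)] out:-; in:-
Emitted by tick 10: ['P1', 'P2', 'P3', 'P4']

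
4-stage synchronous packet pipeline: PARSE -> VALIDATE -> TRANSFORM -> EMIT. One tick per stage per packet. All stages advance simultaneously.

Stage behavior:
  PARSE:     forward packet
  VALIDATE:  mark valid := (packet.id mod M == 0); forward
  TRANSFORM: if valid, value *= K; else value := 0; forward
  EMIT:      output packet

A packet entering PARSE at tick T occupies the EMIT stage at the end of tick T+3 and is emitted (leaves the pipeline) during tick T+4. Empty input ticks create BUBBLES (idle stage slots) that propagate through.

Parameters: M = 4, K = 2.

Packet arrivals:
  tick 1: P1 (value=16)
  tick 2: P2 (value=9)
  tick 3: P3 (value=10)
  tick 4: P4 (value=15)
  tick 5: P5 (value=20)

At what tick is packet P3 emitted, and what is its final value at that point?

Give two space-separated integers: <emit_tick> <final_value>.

Answer: 7 0

Derivation:
Tick 1: [PARSE:P1(v=16,ok=F), VALIDATE:-, TRANSFORM:-, EMIT:-] out:-; in:P1
Tick 2: [PARSE:P2(v=9,ok=F), VALIDATE:P1(v=16,ok=F), TRANSFORM:-, EMIT:-] out:-; in:P2
Tick 3: [PARSE:P3(v=10,ok=F), VALIDATE:P2(v=9,ok=F), TRANSFORM:P1(v=0,ok=F), EMIT:-] out:-; in:P3
Tick 4: [PARSE:P4(v=15,ok=F), VALIDATE:P3(v=10,ok=F), TRANSFORM:P2(v=0,ok=F), EMIT:P1(v=0,ok=F)] out:-; in:P4
Tick 5: [PARSE:P5(v=20,ok=F), VALIDATE:P4(v=15,ok=T), TRANSFORM:P3(v=0,ok=F), EMIT:P2(v=0,ok=F)] out:P1(v=0); in:P5
Tick 6: [PARSE:-, VALIDATE:P5(v=20,ok=F), TRANSFORM:P4(v=30,ok=T), EMIT:P3(v=0,ok=F)] out:P2(v=0); in:-
Tick 7: [PARSE:-, VALIDATE:-, TRANSFORM:P5(v=0,ok=F), EMIT:P4(v=30,ok=T)] out:P3(v=0); in:-
Tick 8: [PARSE:-, VALIDATE:-, TRANSFORM:-, EMIT:P5(v=0,ok=F)] out:P4(v=30); in:-
Tick 9: [PARSE:-, VALIDATE:-, TRANSFORM:-, EMIT:-] out:P5(v=0); in:-
P3: arrives tick 3, valid=False (id=3, id%4=3), emit tick 7, final value 0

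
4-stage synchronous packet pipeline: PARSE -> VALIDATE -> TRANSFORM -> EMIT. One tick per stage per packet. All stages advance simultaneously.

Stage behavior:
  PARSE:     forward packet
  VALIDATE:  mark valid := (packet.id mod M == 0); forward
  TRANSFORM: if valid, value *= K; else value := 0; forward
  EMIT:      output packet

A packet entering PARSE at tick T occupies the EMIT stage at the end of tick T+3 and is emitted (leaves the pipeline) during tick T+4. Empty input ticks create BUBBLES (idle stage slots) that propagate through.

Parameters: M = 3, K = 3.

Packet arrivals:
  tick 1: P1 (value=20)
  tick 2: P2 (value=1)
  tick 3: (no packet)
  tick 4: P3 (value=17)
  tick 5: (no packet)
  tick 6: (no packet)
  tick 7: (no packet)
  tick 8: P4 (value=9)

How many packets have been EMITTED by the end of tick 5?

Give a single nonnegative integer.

Tick 1: [PARSE:P1(v=20,ok=F), VALIDATE:-, TRANSFORM:-, EMIT:-] out:-; in:P1
Tick 2: [PARSE:P2(v=1,ok=F), VALIDATE:P1(v=20,ok=F), TRANSFORM:-, EMIT:-] out:-; in:P2
Tick 3: [PARSE:-, VALIDATE:P2(v=1,ok=F), TRANSFORM:P1(v=0,ok=F), EMIT:-] out:-; in:-
Tick 4: [PARSE:P3(v=17,ok=F), VALIDATE:-, TRANSFORM:P2(v=0,ok=F), EMIT:P1(v=0,ok=F)] out:-; in:P3
Tick 5: [PARSE:-, VALIDATE:P3(v=17,ok=T), TRANSFORM:-, EMIT:P2(v=0,ok=F)] out:P1(v=0); in:-
Emitted by tick 5: ['P1']

Answer: 1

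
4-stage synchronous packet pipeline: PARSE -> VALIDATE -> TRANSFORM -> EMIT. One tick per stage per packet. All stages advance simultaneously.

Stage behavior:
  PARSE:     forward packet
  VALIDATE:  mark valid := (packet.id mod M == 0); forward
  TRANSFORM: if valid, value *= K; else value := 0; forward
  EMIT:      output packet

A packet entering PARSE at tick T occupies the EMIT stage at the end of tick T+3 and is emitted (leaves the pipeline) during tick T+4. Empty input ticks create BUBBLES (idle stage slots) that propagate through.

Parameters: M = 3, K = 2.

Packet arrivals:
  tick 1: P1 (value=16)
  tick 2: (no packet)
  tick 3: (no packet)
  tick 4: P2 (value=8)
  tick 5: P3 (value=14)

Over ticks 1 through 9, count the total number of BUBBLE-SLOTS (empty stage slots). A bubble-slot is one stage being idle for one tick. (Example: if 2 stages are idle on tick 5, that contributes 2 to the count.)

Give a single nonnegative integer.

Tick 1: [PARSE:P1(v=16,ok=F), VALIDATE:-, TRANSFORM:-, EMIT:-] out:-; bubbles=3
Tick 2: [PARSE:-, VALIDATE:P1(v=16,ok=F), TRANSFORM:-, EMIT:-] out:-; bubbles=3
Tick 3: [PARSE:-, VALIDATE:-, TRANSFORM:P1(v=0,ok=F), EMIT:-] out:-; bubbles=3
Tick 4: [PARSE:P2(v=8,ok=F), VALIDATE:-, TRANSFORM:-, EMIT:P1(v=0,ok=F)] out:-; bubbles=2
Tick 5: [PARSE:P3(v=14,ok=F), VALIDATE:P2(v=8,ok=F), TRANSFORM:-, EMIT:-] out:P1(v=0); bubbles=2
Tick 6: [PARSE:-, VALIDATE:P3(v=14,ok=T), TRANSFORM:P2(v=0,ok=F), EMIT:-] out:-; bubbles=2
Tick 7: [PARSE:-, VALIDATE:-, TRANSFORM:P3(v=28,ok=T), EMIT:P2(v=0,ok=F)] out:-; bubbles=2
Tick 8: [PARSE:-, VALIDATE:-, TRANSFORM:-, EMIT:P3(v=28,ok=T)] out:P2(v=0); bubbles=3
Tick 9: [PARSE:-, VALIDATE:-, TRANSFORM:-, EMIT:-] out:P3(v=28); bubbles=4
Total bubble-slots: 24

Answer: 24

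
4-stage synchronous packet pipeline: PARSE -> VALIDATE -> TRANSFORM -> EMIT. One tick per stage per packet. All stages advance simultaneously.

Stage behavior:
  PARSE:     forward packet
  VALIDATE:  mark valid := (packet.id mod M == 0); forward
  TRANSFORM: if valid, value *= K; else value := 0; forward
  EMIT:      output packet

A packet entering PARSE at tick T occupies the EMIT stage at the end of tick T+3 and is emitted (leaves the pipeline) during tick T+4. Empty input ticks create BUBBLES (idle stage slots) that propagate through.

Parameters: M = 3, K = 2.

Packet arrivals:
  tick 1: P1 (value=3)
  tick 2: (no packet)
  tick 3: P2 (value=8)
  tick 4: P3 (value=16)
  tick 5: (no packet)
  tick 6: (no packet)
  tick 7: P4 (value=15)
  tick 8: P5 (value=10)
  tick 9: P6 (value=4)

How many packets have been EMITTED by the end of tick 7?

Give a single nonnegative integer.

Answer: 2

Derivation:
Tick 1: [PARSE:P1(v=3,ok=F), VALIDATE:-, TRANSFORM:-, EMIT:-] out:-; in:P1
Tick 2: [PARSE:-, VALIDATE:P1(v=3,ok=F), TRANSFORM:-, EMIT:-] out:-; in:-
Tick 3: [PARSE:P2(v=8,ok=F), VALIDATE:-, TRANSFORM:P1(v=0,ok=F), EMIT:-] out:-; in:P2
Tick 4: [PARSE:P3(v=16,ok=F), VALIDATE:P2(v=8,ok=F), TRANSFORM:-, EMIT:P1(v=0,ok=F)] out:-; in:P3
Tick 5: [PARSE:-, VALIDATE:P3(v=16,ok=T), TRANSFORM:P2(v=0,ok=F), EMIT:-] out:P1(v=0); in:-
Tick 6: [PARSE:-, VALIDATE:-, TRANSFORM:P3(v=32,ok=T), EMIT:P2(v=0,ok=F)] out:-; in:-
Tick 7: [PARSE:P4(v=15,ok=F), VALIDATE:-, TRANSFORM:-, EMIT:P3(v=32,ok=T)] out:P2(v=0); in:P4
Emitted by tick 7: ['P1', 'P2']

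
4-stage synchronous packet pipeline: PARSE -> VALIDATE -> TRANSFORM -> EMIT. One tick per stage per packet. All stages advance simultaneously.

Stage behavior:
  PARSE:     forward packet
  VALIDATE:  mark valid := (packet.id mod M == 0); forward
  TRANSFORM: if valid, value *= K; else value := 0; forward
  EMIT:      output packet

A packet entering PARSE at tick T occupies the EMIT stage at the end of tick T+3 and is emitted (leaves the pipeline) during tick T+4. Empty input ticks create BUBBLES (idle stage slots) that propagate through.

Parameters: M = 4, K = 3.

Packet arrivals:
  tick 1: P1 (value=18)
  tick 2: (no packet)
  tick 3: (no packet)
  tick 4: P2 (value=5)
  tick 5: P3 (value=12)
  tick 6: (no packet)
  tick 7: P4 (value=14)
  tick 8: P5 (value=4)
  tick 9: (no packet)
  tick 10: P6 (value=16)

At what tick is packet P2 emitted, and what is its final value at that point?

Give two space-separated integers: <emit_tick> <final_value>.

Answer: 8 0

Derivation:
Tick 1: [PARSE:P1(v=18,ok=F), VALIDATE:-, TRANSFORM:-, EMIT:-] out:-; in:P1
Tick 2: [PARSE:-, VALIDATE:P1(v=18,ok=F), TRANSFORM:-, EMIT:-] out:-; in:-
Tick 3: [PARSE:-, VALIDATE:-, TRANSFORM:P1(v=0,ok=F), EMIT:-] out:-; in:-
Tick 4: [PARSE:P2(v=5,ok=F), VALIDATE:-, TRANSFORM:-, EMIT:P1(v=0,ok=F)] out:-; in:P2
Tick 5: [PARSE:P3(v=12,ok=F), VALIDATE:P2(v=5,ok=F), TRANSFORM:-, EMIT:-] out:P1(v=0); in:P3
Tick 6: [PARSE:-, VALIDATE:P3(v=12,ok=F), TRANSFORM:P2(v=0,ok=F), EMIT:-] out:-; in:-
Tick 7: [PARSE:P4(v=14,ok=F), VALIDATE:-, TRANSFORM:P3(v=0,ok=F), EMIT:P2(v=0,ok=F)] out:-; in:P4
Tick 8: [PARSE:P5(v=4,ok=F), VALIDATE:P4(v=14,ok=T), TRANSFORM:-, EMIT:P3(v=0,ok=F)] out:P2(v=0); in:P5
Tick 9: [PARSE:-, VALIDATE:P5(v=4,ok=F), TRANSFORM:P4(v=42,ok=T), EMIT:-] out:P3(v=0); in:-
Tick 10: [PARSE:P6(v=16,ok=F), VALIDATE:-, TRANSFORM:P5(v=0,ok=F), EMIT:P4(v=42,ok=T)] out:-; in:P6
Tick 11: [PARSE:-, VALIDATE:P6(v=16,ok=F), TRANSFORM:-, EMIT:P5(v=0,ok=F)] out:P4(v=42); in:-
Tick 12: [PARSE:-, VALIDATE:-, TRANSFORM:P6(v=0,ok=F), EMIT:-] out:P5(v=0); in:-
Tick 13: [PARSE:-, VALIDATE:-, TRANSFORM:-, EMIT:P6(v=0,ok=F)] out:-; in:-
Tick 14: [PARSE:-, VALIDATE:-, TRANSFORM:-, EMIT:-] out:P6(v=0); in:-
P2: arrives tick 4, valid=False (id=2, id%4=2), emit tick 8, final value 0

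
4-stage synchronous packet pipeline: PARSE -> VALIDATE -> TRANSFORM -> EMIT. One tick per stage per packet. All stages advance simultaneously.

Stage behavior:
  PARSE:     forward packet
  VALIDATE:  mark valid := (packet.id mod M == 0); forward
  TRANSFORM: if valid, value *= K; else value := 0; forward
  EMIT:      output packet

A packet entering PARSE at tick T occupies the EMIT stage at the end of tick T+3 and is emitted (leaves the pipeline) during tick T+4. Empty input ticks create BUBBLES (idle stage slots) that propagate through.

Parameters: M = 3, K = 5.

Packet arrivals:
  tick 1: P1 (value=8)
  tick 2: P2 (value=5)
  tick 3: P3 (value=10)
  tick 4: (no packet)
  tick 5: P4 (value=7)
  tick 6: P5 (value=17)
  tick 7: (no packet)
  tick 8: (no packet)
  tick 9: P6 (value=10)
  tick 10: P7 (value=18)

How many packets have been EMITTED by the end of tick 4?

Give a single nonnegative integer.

Tick 1: [PARSE:P1(v=8,ok=F), VALIDATE:-, TRANSFORM:-, EMIT:-] out:-; in:P1
Tick 2: [PARSE:P2(v=5,ok=F), VALIDATE:P1(v=8,ok=F), TRANSFORM:-, EMIT:-] out:-; in:P2
Tick 3: [PARSE:P3(v=10,ok=F), VALIDATE:P2(v=5,ok=F), TRANSFORM:P1(v=0,ok=F), EMIT:-] out:-; in:P3
Tick 4: [PARSE:-, VALIDATE:P3(v=10,ok=T), TRANSFORM:P2(v=0,ok=F), EMIT:P1(v=0,ok=F)] out:-; in:-
Emitted by tick 4: []

Answer: 0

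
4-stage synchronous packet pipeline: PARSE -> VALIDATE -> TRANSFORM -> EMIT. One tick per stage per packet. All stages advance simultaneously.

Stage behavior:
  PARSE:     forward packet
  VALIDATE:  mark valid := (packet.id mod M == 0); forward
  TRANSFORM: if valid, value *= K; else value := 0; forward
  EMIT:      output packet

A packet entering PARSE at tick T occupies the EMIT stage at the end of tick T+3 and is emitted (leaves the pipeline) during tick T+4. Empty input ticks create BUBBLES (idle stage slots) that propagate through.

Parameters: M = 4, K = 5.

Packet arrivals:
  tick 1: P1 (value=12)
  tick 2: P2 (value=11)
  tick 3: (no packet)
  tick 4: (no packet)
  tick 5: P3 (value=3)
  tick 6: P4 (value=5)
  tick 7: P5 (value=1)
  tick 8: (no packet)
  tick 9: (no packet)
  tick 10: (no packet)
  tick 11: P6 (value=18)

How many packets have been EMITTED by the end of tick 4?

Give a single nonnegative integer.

Answer: 0

Derivation:
Tick 1: [PARSE:P1(v=12,ok=F), VALIDATE:-, TRANSFORM:-, EMIT:-] out:-; in:P1
Tick 2: [PARSE:P2(v=11,ok=F), VALIDATE:P1(v=12,ok=F), TRANSFORM:-, EMIT:-] out:-; in:P2
Tick 3: [PARSE:-, VALIDATE:P2(v=11,ok=F), TRANSFORM:P1(v=0,ok=F), EMIT:-] out:-; in:-
Tick 4: [PARSE:-, VALIDATE:-, TRANSFORM:P2(v=0,ok=F), EMIT:P1(v=0,ok=F)] out:-; in:-
Emitted by tick 4: []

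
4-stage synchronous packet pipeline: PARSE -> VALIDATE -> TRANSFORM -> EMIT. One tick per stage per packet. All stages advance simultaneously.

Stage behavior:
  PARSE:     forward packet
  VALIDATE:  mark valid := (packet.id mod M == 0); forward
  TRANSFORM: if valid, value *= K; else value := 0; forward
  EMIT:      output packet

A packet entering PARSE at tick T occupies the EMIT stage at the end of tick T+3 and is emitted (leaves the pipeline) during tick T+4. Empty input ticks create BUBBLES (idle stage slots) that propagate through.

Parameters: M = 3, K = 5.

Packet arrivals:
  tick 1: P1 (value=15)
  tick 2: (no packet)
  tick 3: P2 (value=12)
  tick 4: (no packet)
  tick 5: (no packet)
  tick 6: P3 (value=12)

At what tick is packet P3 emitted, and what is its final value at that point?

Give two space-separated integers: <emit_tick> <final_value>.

Answer: 10 60

Derivation:
Tick 1: [PARSE:P1(v=15,ok=F), VALIDATE:-, TRANSFORM:-, EMIT:-] out:-; in:P1
Tick 2: [PARSE:-, VALIDATE:P1(v=15,ok=F), TRANSFORM:-, EMIT:-] out:-; in:-
Tick 3: [PARSE:P2(v=12,ok=F), VALIDATE:-, TRANSFORM:P1(v=0,ok=F), EMIT:-] out:-; in:P2
Tick 4: [PARSE:-, VALIDATE:P2(v=12,ok=F), TRANSFORM:-, EMIT:P1(v=0,ok=F)] out:-; in:-
Tick 5: [PARSE:-, VALIDATE:-, TRANSFORM:P2(v=0,ok=F), EMIT:-] out:P1(v=0); in:-
Tick 6: [PARSE:P3(v=12,ok=F), VALIDATE:-, TRANSFORM:-, EMIT:P2(v=0,ok=F)] out:-; in:P3
Tick 7: [PARSE:-, VALIDATE:P3(v=12,ok=T), TRANSFORM:-, EMIT:-] out:P2(v=0); in:-
Tick 8: [PARSE:-, VALIDATE:-, TRANSFORM:P3(v=60,ok=T), EMIT:-] out:-; in:-
Tick 9: [PARSE:-, VALIDATE:-, TRANSFORM:-, EMIT:P3(v=60,ok=T)] out:-; in:-
Tick 10: [PARSE:-, VALIDATE:-, TRANSFORM:-, EMIT:-] out:P3(v=60); in:-
P3: arrives tick 6, valid=True (id=3, id%3=0), emit tick 10, final value 60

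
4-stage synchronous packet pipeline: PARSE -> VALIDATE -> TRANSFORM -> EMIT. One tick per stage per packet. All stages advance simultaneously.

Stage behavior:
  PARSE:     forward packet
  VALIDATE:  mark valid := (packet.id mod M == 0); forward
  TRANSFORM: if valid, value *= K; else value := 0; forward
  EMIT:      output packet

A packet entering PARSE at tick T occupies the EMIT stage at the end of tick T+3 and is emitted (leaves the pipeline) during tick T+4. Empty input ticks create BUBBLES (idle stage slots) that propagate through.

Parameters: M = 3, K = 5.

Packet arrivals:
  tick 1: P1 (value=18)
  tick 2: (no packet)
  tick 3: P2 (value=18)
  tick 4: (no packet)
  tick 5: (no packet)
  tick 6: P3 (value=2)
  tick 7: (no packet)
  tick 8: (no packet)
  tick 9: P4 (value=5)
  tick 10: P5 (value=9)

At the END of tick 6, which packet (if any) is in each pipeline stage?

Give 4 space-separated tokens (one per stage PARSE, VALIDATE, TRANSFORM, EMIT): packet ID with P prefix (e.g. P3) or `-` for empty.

Tick 1: [PARSE:P1(v=18,ok=F), VALIDATE:-, TRANSFORM:-, EMIT:-] out:-; in:P1
Tick 2: [PARSE:-, VALIDATE:P1(v=18,ok=F), TRANSFORM:-, EMIT:-] out:-; in:-
Tick 3: [PARSE:P2(v=18,ok=F), VALIDATE:-, TRANSFORM:P1(v=0,ok=F), EMIT:-] out:-; in:P2
Tick 4: [PARSE:-, VALIDATE:P2(v=18,ok=F), TRANSFORM:-, EMIT:P1(v=0,ok=F)] out:-; in:-
Tick 5: [PARSE:-, VALIDATE:-, TRANSFORM:P2(v=0,ok=F), EMIT:-] out:P1(v=0); in:-
Tick 6: [PARSE:P3(v=2,ok=F), VALIDATE:-, TRANSFORM:-, EMIT:P2(v=0,ok=F)] out:-; in:P3
At end of tick 6: ['P3', '-', '-', 'P2']

Answer: P3 - - P2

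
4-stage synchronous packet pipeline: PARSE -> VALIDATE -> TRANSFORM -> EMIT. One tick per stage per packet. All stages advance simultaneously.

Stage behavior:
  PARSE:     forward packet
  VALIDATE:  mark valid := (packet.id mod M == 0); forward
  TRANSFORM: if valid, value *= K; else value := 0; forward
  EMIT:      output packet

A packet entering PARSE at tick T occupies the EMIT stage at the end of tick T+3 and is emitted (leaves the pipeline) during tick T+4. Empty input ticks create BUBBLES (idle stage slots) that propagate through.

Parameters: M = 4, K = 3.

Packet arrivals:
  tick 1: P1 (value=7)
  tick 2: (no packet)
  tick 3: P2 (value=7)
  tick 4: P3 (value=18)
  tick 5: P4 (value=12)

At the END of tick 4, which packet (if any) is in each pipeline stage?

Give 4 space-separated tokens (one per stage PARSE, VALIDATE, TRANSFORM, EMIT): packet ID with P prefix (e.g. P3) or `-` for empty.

Tick 1: [PARSE:P1(v=7,ok=F), VALIDATE:-, TRANSFORM:-, EMIT:-] out:-; in:P1
Tick 2: [PARSE:-, VALIDATE:P1(v=7,ok=F), TRANSFORM:-, EMIT:-] out:-; in:-
Tick 3: [PARSE:P2(v=7,ok=F), VALIDATE:-, TRANSFORM:P1(v=0,ok=F), EMIT:-] out:-; in:P2
Tick 4: [PARSE:P3(v=18,ok=F), VALIDATE:P2(v=7,ok=F), TRANSFORM:-, EMIT:P1(v=0,ok=F)] out:-; in:P3
At end of tick 4: ['P3', 'P2', '-', 'P1']

Answer: P3 P2 - P1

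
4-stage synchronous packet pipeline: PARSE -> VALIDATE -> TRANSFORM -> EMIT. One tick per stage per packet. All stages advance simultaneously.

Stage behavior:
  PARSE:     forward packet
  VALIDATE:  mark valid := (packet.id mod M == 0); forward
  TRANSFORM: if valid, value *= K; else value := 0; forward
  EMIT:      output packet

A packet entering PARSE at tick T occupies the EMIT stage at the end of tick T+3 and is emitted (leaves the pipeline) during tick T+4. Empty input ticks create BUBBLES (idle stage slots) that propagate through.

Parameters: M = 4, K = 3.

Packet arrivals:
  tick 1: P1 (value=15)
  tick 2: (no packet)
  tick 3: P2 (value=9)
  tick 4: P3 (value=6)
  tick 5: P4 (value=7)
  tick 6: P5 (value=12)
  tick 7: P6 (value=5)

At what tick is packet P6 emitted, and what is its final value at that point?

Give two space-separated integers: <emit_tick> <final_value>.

Tick 1: [PARSE:P1(v=15,ok=F), VALIDATE:-, TRANSFORM:-, EMIT:-] out:-; in:P1
Tick 2: [PARSE:-, VALIDATE:P1(v=15,ok=F), TRANSFORM:-, EMIT:-] out:-; in:-
Tick 3: [PARSE:P2(v=9,ok=F), VALIDATE:-, TRANSFORM:P1(v=0,ok=F), EMIT:-] out:-; in:P2
Tick 4: [PARSE:P3(v=6,ok=F), VALIDATE:P2(v=9,ok=F), TRANSFORM:-, EMIT:P1(v=0,ok=F)] out:-; in:P3
Tick 5: [PARSE:P4(v=7,ok=F), VALIDATE:P3(v=6,ok=F), TRANSFORM:P2(v=0,ok=F), EMIT:-] out:P1(v=0); in:P4
Tick 6: [PARSE:P5(v=12,ok=F), VALIDATE:P4(v=7,ok=T), TRANSFORM:P3(v=0,ok=F), EMIT:P2(v=0,ok=F)] out:-; in:P5
Tick 7: [PARSE:P6(v=5,ok=F), VALIDATE:P5(v=12,ok=F), TRANSFORM:P4(v=21,ok=T), EMIT:P3(v=0,ok=F)] out:P2(v=0); in:P6
Tick 8: [PARSE:-, VALIDATE:P6(v=5,ok=F), TRANSFORM:P5(v=0,ok=F), EMIT:P4(v=21,ok=T)] out:P3(v=0); in:-
Tick 9: [PARSE:-, VALIDATE:-, TRANSFORM:P6(v=0,ok=F), EMIT:P5(v=0,ok=F)] out:P4(v=21); in:-
Tick 10: [PARSE:-, VALIDATE:-, TRANSFORM:-, EMIT:P6(v=0,ok=F)] out:P5(v=0); in:-
Tick 11: [PARSE:-, VALIDATE:-, TRANSFORM:-, EMIT:-] out:P6(v=0); in:-
P6: arrives tick 7, valid=False (id=6, id%4=2), emit tick 11, final value 0

Answer: 11 0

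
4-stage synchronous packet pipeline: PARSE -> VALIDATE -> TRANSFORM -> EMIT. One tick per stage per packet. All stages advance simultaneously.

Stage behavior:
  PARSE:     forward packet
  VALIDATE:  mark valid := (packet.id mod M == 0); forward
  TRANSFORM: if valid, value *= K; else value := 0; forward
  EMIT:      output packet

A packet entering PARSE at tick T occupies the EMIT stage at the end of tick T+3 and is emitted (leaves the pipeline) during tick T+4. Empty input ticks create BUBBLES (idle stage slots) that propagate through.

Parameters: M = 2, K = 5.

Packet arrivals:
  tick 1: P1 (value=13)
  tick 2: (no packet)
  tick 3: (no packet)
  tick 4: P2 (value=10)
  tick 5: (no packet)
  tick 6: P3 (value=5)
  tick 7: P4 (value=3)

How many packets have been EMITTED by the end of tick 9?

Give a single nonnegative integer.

Answer: 2

Derivation:
Tick 1: [PARSE:P1(v=13,ok=F), VALIDATE:-, TRANSFORM:-, EMIT:-] out:-; in:P1
Tick 2: [PARSE:-, VALIDATE:P1(v=13,ok=F), TRANSFORM:-, EMIT:-] out:-; in:-
Tick 3: [PARSE:-, VALIDATE:-, TRANSFORM:P1(v=0,ok=F), EMIT:-] out:-; in:-
Tick 4: [PARSE:P2(v=10,ok=F), VALIDATE:-, TRANSFORM:-, EMIT:P1(v=0,ok=F)] out:-; in:P2
Tick 5: [PARSE:-, VALIDATE:P2(v=10,ok=T), TRANSFORM:-, EMIT:-] out:P1(v=0); in:-
Tick 6: [PARSE:P3(v=5,ok=F), VALIDATE:-, TRANSFORM:P2(v=50,ok=T), EMIT:-] out:-; in:P3
Tick 7: [PARSE:P4(v=3,ok=F), VALIDATE:P3(v=5,ok=F), TRANSFORM:-, EMIT:P2(v=50,ok=T)] out:-; in:P4
Tick 8: [PARSE:-, VALIDATE:P4(v=3,ok=T), TRANSFORM:P3(v=0,ok=F), EMIT:-] out:P2(v=50); in:-
Tick 9: [PARSE:-, VALIDATE:-, TRANSFORM:P4(v=15,ok=T), EMIT:P3(v=0,ok=F)] out:-; in:-
Emitted by tick 9: ['P1', 'P2']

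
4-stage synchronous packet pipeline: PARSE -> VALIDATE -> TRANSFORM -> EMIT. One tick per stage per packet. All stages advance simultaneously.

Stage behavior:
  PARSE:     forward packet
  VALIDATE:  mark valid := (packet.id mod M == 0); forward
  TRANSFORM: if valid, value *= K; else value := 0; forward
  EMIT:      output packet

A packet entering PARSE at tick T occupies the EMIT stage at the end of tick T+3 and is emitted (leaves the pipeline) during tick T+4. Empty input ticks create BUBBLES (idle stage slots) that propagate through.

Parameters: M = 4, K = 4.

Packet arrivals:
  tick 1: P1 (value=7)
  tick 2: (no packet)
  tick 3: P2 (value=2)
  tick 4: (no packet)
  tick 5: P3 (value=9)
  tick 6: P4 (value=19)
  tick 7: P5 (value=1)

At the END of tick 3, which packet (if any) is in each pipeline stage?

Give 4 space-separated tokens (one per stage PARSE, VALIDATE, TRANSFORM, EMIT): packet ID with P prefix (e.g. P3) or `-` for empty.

Tick 1: [PARSE:P1(v=7,ok=F), VALIDATE:-, TRANSFORM:-, EMIT:-] out:-; in:P1
Tick 2: [PARSE:-, VALIDATE:P1(v=7,ok=F), TRANSFORM:-, EMIT:-] out:-; in:-
Tick 3: [PARSE:P2(v=2,ok=F), VALIDATE:-, TRANSFORM:P1(v=0,ok=F), EMIT:-] out:-; in:P2
At end of tick 3: ['P2', '-', 'P1', '-']

Answer: P2 - P1 -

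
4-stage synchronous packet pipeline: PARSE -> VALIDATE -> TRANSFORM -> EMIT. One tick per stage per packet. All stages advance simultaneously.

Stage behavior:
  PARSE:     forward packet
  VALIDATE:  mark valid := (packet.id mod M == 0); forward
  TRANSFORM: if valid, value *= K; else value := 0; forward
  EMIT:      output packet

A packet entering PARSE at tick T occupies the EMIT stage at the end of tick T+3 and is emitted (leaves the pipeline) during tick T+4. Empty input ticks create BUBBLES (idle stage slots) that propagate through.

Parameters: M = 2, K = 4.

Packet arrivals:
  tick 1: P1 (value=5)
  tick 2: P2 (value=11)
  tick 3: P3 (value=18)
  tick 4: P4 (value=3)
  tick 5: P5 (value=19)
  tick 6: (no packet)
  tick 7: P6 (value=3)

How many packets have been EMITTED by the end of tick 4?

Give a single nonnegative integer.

Tick 1: [PARSE:P1(v=5,ok=F), VALIDATE:-, TRANSFORM:-, EMIT:-] out:-; in:P1
Tick 2: [PARSE:P2(v=11,ok=F), VALIDATE:P1(v=5,ok=F), TRANSFORM:-, EMIT:-] out:-; in:P2
Tick 3: [PARSE:P3(v=18,ok=F), VALIDATE:P2(v=11,ok=T), TRANSFORM:P1(v=0,ok=F), EMIT:-] out:-; in:P3
Tick 4: [PARSE:P4(v=3,ok=F), VALIDATE:P3(v=18,ok=F), TRANSFORM:P2(v=44,ok=T), EMIT:P1(v=0,ok=F)] out:-; in:P4
Emitted by tick 4: []

Answer: 0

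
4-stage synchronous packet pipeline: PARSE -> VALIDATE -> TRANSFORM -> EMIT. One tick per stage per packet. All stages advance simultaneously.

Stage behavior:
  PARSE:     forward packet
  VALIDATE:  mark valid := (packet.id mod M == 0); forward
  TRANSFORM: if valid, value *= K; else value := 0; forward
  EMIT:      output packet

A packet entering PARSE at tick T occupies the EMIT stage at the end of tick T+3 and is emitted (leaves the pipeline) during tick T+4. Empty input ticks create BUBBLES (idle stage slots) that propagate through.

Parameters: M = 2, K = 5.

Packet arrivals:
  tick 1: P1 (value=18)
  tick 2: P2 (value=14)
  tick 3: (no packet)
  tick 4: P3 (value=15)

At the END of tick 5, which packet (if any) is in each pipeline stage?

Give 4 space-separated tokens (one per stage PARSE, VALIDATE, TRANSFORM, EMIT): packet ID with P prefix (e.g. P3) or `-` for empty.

Tick 1: [PARSE:P1(v=18,ok=F), VALIDATE:-, TRANSFORM:-, EMIT:-] out:-; in:P1
Tick 2: [PARSE:P2(v=14,ok=F), VALIDATE:P1(v=18,ok=F), TRANSFORM:-, EMIT:-] out:-; in:P2
Tick 3: [PARSE:-, VALIDATE:P2(v=14,ok=T), TRANSFORM:P1(v=0,ok=F), EMIT:-] out:-; in:-
Tick 4: [PARSE:P3(v=15,ok=F), VALIDATE:-, TRANSFORM:P2(v=70,ok=T), EMIT:P1(v=0,ok=F)] out:-; in:P3
Tick 5: [PARSE:-, VALIDATE:P3(v=15,ok=F), TRANSFORM:-, EMIT:P2(v=70,ok=T)] out:P1(v=0); in:-
At end of tick 5: ['-', 'P3', '-', 'P2']

Answer: - P3 - P2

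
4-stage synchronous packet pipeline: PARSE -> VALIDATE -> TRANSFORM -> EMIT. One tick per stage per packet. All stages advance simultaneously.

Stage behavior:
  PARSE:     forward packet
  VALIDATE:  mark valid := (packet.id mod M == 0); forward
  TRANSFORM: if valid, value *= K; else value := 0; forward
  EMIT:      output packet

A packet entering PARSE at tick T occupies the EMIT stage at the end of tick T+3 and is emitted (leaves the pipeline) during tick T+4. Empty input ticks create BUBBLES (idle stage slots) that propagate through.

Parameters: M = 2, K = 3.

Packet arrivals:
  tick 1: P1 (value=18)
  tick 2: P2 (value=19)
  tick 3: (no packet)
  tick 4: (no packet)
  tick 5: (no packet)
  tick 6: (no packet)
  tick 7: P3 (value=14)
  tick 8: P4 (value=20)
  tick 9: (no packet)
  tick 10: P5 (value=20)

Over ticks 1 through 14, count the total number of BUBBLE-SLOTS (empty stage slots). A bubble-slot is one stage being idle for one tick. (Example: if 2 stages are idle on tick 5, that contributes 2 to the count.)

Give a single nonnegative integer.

Answer: 36

Derivation:
Tick 1: [PARSE:P1(v=18,ok=F), VALIDATE:-, TRANSFORM:-, EMIT:-] out:-; bubbles=3
Tick 2: [PARSE:P2(v=19,ok=F), VALIDATE:P1(v=18,ok=F), TRANSFORM:-, EMIT:-] out:-; bubbles=2
Tick 3: [PARSE:-, VALIDATE:P2(v=19,ok=T), TRANSFORM:P1(v=0,ok=F), EMIT:-] out:-; bubbles=2
Tick 4: [PARSE:-, VALIDATE:-, TRANSFORM:P2(v=57,ok=T), EMIT:P1(v=0,ok=F)] out:-; bubbles=2
Tick 5: [PARSE:-, VALIDATE:-, TRANSFORM:-, EMIT:P2(v=57,ok=T)] out:P1(v=0); bubbles=3
Tick 6: [PARSE:-, VALIDATE:-, TRANSFORM:-, EMIT:-] out:P2(v=57); bubbles=4
Tick 7: [PARSE:P3(v=14,ok=F), VALIDATE:-, TRANSFORM:-, EMIT:-] out:-; bubbles=3
Tick 8: [PARSE:P4(v=20,ok=F), VALIDATE:P3(v=14,ok=F), TRANSFORM:-, EMIT:-] out:-; bubbles=2
Tick 9: [PARSE:-, VALIDATE:P4(v=20,ok=T), TRANSFORM:P3(v=0,ok=F), EMIT:-] out:-; bubbles=2
Tick 10: [PARSE:P5(v=20,ok=F), VALIDATE:-, TRANSFORM:P4(v=60,ok=T), EMIT:P3(v=0,ok=F)] out:-; bubbles=1
Tick 11: [PARSE:-, VALIDATE:P5(v=20,ok=F), TRANSFORM:-, EMIT:P4(v=60,ok=T)] out:P3(v=0); bubbles=2
Tick 12: [PARSE:-, VALIDATE:-, TRANSFORM:P5(v=0,ok=F), EMIT:-] out:P4(v=60); bubbles=3
Tick 13: [PARSE:-, VALIDATE:-, TRANSFORM:-, EMIT:P5(v=0,ok=F)] out:-; bubbles=3
Tick 14: [PARSE:-, VALIDATE:-, TRANSFORM:-, EMIT:-] out:P5(v=0); bubbles=4
Total bubble-slots: 36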